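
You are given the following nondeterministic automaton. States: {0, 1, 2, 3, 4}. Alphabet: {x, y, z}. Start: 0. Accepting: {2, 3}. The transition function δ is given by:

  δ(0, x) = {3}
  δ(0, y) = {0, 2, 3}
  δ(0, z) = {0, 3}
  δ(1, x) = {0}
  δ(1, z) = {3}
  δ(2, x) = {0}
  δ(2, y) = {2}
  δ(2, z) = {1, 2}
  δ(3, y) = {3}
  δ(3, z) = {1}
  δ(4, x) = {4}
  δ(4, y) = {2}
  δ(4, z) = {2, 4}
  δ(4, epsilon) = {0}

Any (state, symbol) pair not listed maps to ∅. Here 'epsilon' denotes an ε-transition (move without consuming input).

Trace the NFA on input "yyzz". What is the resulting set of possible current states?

{0, 1, 2, 3}

Start in {0}.
Read 'y': 0→{0, 2, 3}; now {0, 2, 3}.
Read 'y': 0→{0, 2, 3}, 2→{2}, 3→{3}; now {0, 2, 3}.
Read 'z': 0→{0, 3}, 2→{1, 2}, 3→{1}; now {0, 1, 2, 3}.
Read 'z': 0→{0, 3}, 1→{3}, 2→{1, 2}, 3→{1}; now {0, 1, 2, 3}.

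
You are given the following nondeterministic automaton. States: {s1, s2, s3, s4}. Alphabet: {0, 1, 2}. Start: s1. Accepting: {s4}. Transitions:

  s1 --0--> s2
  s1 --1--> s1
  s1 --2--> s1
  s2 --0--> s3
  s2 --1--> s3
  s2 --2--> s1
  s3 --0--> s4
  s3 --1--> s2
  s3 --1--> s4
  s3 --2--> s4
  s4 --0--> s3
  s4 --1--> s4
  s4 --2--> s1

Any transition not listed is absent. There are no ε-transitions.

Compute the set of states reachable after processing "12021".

{s1}

Start in {s1}.
Read '1': s1→{s1}; now {s1}.
Read '2': s1→{s1}; now {s1}.
Read '0': s1→{s2}; now {s2}.
Read '2': s2→{s1}; now {s1}.
Read '1': s1→{s1}; now {s1}.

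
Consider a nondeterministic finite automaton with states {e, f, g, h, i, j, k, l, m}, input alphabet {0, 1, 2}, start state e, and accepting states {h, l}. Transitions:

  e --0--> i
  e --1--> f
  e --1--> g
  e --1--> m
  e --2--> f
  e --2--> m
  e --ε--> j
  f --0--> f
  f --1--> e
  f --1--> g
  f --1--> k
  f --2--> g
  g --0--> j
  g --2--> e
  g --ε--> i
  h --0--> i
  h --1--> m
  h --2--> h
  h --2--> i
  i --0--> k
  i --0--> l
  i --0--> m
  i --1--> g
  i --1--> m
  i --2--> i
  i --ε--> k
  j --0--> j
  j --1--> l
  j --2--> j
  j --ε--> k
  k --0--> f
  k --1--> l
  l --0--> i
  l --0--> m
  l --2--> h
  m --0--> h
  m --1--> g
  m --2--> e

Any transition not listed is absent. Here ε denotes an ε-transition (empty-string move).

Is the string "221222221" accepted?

Yes

Start: ε-closure({e}) = {e, j, k}.
Read '2': {e, j, k} → {f, j, k, m}.
Read '2': {f, j, k, m} → {e, g, i, j, k}.
Read '1': {e, g, i, j, k} → {f, g, i, k, l, m}.
Read '2': {f, g, i, k, l, m} → {e, g, h, i, j, k}.
Read '2': {e, g, h, i, j, k} → {e, f, h, i, j, k, m}.
Read '2': {e, f, h, i, j, k, m} → {e, f, g, h, i, j, k, m}.
Read '2': {e, f, g, h, i, j, k, m} → {e, f, g, h, i, j, k, m}.
Read '2': {e, f, g, h, i, j, k, m} → {e, f, g, h, i, j, k, m}.
Read '1': {e, f, g, h, i, j, k, m} → {e, f, g, i, j, k, l, m}.
The final set {e, f, g, i, j, k, l, m} contains the accepting state l.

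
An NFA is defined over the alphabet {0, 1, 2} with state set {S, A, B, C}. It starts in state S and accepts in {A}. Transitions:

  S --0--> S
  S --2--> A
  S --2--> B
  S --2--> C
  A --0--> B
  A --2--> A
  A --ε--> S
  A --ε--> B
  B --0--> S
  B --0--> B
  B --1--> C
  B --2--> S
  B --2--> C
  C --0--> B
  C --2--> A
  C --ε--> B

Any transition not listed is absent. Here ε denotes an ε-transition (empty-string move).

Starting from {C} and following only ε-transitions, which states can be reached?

Begin with {C}.
ε-move C → B; add B.

{B, C}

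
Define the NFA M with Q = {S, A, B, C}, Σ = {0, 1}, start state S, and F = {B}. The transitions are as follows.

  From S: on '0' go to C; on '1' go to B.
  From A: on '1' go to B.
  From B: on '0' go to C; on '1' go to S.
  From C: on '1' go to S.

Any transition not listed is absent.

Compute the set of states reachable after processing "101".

Start in {S}.
Read '1': {S} → {B}.
Read '0': {B} → {C}.
Read '1': {C} → {S}.

{S}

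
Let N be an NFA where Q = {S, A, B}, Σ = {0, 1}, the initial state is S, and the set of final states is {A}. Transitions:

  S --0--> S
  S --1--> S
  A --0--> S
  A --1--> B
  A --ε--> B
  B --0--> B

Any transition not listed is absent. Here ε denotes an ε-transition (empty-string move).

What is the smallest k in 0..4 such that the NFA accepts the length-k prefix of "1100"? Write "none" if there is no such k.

none

Start in {S}.
Read '1': {S} → {S}.
Read '1': {S} → {S}.
Read '0': {S} → {S}.
Read '0': {S} → {S}.
No reachable set along the way intersects F.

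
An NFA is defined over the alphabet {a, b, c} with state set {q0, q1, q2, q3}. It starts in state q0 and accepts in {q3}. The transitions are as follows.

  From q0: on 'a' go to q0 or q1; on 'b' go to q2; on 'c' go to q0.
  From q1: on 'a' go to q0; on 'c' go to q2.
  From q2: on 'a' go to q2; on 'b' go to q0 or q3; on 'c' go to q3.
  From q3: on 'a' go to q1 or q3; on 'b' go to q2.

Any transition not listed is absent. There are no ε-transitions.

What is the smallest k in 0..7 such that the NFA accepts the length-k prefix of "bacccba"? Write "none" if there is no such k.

3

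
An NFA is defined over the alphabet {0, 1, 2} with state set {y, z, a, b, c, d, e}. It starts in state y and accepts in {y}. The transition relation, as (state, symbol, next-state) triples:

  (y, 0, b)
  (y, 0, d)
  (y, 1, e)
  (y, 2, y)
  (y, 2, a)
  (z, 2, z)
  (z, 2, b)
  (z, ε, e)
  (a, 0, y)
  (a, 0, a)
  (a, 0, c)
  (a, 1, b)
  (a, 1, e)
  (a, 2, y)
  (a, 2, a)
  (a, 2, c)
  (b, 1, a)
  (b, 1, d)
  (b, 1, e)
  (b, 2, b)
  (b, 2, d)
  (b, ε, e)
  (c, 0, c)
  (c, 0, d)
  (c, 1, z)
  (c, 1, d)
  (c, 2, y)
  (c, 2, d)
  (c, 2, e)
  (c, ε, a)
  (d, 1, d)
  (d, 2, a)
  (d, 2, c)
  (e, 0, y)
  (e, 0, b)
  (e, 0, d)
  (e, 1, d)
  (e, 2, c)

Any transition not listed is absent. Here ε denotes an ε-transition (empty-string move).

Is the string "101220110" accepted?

Yes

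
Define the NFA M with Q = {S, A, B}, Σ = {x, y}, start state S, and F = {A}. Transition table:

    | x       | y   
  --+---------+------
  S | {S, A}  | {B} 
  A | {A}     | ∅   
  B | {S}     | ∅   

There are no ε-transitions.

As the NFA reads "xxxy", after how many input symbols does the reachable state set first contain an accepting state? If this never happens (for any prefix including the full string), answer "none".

1

Start in {S}.
Read 'x': {S} → {S, A}.
None of the earlier sets intersect F, but {S, A} does.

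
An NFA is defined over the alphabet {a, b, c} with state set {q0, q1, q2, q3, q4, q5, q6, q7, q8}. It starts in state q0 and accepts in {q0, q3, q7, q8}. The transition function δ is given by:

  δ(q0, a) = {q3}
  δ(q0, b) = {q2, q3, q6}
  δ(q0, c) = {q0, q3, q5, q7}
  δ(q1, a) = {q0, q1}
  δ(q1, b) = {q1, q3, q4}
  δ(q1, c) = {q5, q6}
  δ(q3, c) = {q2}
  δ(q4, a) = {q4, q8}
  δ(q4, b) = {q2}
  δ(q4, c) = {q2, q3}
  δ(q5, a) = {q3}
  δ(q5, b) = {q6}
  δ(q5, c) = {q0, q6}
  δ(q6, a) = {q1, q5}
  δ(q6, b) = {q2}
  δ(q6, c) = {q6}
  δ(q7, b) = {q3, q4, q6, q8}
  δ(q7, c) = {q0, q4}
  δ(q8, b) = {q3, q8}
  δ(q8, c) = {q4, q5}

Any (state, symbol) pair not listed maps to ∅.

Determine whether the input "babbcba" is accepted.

Start in {q0}.
Read 'b': q0→{q2, q3, q6}; now {q2, q3, q6}.
Read 'a': q2→∅, q3→∅, q6→{q1, q5}; now {q1, q5}.
Read 'b': q1→{q1, q3, q4}, q5→{q6}; now {q1, q3, q4, q6}.
Read 'b': q1→{q1, q3, q4}, q3→∅, q4→{q2}, q6→{q2}; now {q1, q2, q3, q4}.
Read 'c': q1→{q5, q6}, q2→∅, q3→{q2}, q4→{q2, q3}; now {q2, q3, q5, q6}.
Read 'b': q2→∅, q3→∅, q5→{q6}, q6→{q2}; now {q2, q6}.
Read 'a': q2→∅, q6→{q1, q5}; now {q1, q5}.
The final set {q1, q5} contains no accepting state.

No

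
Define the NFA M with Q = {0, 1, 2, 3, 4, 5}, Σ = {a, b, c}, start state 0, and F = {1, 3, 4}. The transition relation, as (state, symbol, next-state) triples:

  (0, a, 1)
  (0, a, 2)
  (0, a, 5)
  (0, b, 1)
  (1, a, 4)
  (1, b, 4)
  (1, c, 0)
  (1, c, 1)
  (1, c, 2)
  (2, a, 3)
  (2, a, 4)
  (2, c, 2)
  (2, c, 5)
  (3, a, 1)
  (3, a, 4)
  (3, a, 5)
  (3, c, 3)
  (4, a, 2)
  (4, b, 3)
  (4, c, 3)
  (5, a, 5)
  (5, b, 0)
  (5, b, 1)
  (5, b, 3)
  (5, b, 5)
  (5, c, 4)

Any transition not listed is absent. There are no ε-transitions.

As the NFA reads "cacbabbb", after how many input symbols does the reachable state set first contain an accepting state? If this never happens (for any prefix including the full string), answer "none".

none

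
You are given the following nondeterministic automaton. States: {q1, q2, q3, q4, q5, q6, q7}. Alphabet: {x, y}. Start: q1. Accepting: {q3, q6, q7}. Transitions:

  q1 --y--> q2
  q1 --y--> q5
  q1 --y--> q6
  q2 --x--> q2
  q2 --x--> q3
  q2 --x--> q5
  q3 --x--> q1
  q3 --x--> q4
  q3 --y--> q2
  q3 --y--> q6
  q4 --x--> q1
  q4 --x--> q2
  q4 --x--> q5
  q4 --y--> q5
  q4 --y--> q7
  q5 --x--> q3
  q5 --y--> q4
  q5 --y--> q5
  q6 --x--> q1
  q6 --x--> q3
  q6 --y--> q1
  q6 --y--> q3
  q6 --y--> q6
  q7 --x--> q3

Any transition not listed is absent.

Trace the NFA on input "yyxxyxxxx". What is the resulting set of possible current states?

Start in {q1}.
Read 'y': {q1} → {q2, q5, q6}.
Read 'y': {q2, q5, q6} → {q1, q3, q4, q5, q6}.
Read 'x': {q1, q3, q4, q5, q6} → {q1, q2, q3, q4, q5}.
Read 'x': {q1, q2, q3, q4, q5} → {q1, q2, q3, q4, q5}.
Read 'y': {q1, q2, q3, q4, q5} → {q2, q4, q5, q6, q7}.
Read 'x': {q2, q4, q5, q6, q7} → {q1, q2, q3, q5}.
Read 'x': {q1, q2, q3, q5} → {q1, q2, q3, q4, q5}.
Read 'x': {q1, q2, q3, q4, q5} → {q1, q2, q3, q4, q5}.
Read 'x': {q1, q2, q3, q4, q5} → {q1, q2, q3, q4, q5}.

{q1, q2, q3, q4, q5}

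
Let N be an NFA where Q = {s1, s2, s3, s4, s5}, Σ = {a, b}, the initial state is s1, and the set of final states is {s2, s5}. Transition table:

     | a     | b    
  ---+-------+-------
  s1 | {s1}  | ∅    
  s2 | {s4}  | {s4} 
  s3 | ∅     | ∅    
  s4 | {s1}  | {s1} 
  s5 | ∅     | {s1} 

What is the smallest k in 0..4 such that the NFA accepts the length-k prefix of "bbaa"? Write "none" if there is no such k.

none

Start in {s1}.
Read 'b': {s1} → ∅.
The set is empty and remains empty for the remaining 3 symbols.
No reachable set along the way intersects F.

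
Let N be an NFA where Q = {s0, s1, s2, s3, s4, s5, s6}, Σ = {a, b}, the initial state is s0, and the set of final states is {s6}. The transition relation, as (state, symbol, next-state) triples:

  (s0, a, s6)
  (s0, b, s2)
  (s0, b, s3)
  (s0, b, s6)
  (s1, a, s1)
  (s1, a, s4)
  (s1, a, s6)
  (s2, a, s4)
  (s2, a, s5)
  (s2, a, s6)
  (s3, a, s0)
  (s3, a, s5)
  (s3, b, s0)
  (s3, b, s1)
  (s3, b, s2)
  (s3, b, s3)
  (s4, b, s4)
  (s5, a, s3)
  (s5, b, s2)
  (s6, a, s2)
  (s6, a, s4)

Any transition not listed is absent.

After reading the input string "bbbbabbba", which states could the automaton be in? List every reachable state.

{s0, s1, s2, s4, s5, s6}

Start in {s0}.
Read 'b': {s0} → {s2, s3, s6}.
Read 'b': {s2, s3, s6} → {s0, s1, s2, s3}.
Read 'b': {s0, s1, s2, s3} → {s0, s1, s2, s3, s6}.
Read 'b': {s0, s1, s2, s3, s6} → {s0, s1, s2, s3, s6}.
Read 'a': {s0, s1, s2, s3, s6} → {s0, s1, s2, s4, s5, s6}.
Read 'b': {s0, s1, s2, s4, s5, s6} → {s2, s3, s4, s6}.
Read 'b': {s2, s3, s4, s6} → {s0, s1, s2, s3, s4}.
Read 'b': {s0, s1, s2, s3, s4} → {s0, s1, s2, s3, s4, s6}.
Read 'a': {s0, s1, s2, s3, s4, s6} → {s0, s1, s2, s4, s5, s6}.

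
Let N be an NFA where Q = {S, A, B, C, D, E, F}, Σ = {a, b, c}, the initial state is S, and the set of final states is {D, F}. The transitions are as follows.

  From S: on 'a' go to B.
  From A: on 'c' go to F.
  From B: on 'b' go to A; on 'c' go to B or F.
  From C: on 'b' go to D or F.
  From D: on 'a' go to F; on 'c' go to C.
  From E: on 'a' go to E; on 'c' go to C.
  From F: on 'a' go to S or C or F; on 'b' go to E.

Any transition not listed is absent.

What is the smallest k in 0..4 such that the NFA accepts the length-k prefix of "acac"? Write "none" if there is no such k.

Start in {S}.
Read 'a': S→{B}; now {B}.
Read 'c': B→{B, F}; now {B, F}.
None of the earlier sets intersect F, but {B, F} does.

2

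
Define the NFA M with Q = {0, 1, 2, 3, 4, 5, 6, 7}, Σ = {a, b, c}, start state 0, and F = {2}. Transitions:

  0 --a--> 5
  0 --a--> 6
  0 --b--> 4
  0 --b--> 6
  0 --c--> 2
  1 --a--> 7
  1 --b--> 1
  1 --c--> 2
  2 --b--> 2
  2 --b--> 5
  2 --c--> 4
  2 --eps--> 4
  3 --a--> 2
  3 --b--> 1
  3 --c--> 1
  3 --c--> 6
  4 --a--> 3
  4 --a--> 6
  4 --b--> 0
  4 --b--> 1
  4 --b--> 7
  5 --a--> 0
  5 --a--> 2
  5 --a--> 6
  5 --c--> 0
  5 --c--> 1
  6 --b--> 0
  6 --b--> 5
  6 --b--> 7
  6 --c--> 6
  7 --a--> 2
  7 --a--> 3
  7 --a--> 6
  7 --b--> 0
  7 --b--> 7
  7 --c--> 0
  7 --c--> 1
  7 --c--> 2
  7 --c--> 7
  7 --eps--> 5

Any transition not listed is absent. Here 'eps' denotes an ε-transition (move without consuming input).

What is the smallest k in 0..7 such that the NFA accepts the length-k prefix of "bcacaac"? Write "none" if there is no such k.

none

Start in {0}.
Read 'b': 0→{4, 6}; now {4, 6}.
Read 'c': 4→∅, 6→{6}; now {6}.
Read 'a': 6→∅; now ∅.
The set is empty and remains empty for the remaining 4 symbols.
No reachable set along the way intersects F.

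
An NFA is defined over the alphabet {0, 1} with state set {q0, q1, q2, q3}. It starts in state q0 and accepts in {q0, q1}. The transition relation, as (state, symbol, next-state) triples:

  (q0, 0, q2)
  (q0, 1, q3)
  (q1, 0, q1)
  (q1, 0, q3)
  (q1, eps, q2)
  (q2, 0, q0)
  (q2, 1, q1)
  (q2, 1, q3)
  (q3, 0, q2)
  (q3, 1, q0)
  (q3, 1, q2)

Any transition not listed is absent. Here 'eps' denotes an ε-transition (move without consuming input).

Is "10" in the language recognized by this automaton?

Start in {q0}.
Read '1': {q0} → {q3}.
Read '0': {q3} → {q2}.
The final set {q2} contains no accepting state.

No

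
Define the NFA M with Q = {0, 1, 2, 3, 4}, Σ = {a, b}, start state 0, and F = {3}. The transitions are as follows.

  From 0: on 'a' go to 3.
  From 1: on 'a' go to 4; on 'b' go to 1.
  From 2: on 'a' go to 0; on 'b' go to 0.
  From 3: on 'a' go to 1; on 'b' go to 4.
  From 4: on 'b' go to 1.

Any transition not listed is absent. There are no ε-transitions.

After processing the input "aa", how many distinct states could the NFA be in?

Start in {0}.
Read 'a': {0} → {3}.
Read 'a': {3} → {1}.
That set has 1 state.

1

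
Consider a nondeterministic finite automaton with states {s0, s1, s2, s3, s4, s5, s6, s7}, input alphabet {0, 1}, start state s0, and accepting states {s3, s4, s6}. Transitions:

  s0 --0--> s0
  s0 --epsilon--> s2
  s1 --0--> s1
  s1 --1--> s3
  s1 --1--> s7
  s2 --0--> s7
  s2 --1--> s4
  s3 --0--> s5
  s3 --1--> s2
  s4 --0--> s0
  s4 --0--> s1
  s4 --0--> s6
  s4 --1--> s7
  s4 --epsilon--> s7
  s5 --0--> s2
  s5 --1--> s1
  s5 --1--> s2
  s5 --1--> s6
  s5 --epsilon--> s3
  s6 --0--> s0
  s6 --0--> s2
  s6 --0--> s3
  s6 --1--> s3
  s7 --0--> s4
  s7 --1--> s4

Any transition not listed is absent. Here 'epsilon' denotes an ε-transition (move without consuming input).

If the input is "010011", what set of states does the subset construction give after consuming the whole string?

Start: ε-closure({s0}) = {s0, s2}.
Read '0': {s0, s2} → {s0, s2, s7}.
Read '1': {s0, s2, s7} → {s4, s7}.
Read '0': {s4, s7} → {s0, s1, s2, s4, s6, s7}.
Read '0': {s0, s1, s2, s4, s6, s7} → {s0, s1, s2, s3, s4, s6, s7}.
Read '1': {s0, s1, s2, s3, s4, s6, s7} → {s2, s3, s4, s7}.
Read '1': {s2, s3, s4, s7} → {s2, s4, s7}.

{s2, s4, s7}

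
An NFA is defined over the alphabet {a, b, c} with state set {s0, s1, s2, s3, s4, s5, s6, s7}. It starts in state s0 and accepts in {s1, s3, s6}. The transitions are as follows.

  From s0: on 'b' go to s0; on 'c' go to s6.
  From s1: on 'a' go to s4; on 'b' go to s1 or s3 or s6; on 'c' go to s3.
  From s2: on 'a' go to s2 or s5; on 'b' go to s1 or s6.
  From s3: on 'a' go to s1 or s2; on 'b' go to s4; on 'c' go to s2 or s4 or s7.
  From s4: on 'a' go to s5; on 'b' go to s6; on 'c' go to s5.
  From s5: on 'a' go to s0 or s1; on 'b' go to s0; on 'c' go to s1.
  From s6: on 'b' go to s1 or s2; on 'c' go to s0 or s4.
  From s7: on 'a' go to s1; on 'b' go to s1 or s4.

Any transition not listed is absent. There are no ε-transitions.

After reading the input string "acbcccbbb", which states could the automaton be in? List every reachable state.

Start in {s0}.
Read 'a': s0→∅; now ∅.
The set is empty and remains empty for the remaining 8 symbols.

∅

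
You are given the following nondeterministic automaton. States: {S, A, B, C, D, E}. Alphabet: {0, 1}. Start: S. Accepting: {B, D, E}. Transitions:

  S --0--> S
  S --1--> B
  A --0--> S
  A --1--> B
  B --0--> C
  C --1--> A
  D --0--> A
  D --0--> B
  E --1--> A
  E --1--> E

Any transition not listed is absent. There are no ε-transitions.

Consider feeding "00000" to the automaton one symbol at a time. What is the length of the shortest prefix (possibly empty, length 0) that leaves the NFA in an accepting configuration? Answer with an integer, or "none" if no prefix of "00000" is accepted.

Start in {S}.
Read '0': {S} → {S}.
Read '0': {S} → {S}.
Read '0': {S} → {S}.
Read '0': {S} → {S}.
Read '0': {S} → {S}.
No reachable set along the way intersects F.

none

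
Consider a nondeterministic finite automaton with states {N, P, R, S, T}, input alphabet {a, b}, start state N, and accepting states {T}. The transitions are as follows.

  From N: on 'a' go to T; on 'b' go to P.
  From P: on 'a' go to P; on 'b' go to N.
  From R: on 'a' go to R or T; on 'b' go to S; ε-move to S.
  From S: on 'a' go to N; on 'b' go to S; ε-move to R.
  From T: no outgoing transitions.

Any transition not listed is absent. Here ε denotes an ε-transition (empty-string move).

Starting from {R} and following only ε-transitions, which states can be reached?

{R, S}

Begin with {R}.
ε-move R → S; add S.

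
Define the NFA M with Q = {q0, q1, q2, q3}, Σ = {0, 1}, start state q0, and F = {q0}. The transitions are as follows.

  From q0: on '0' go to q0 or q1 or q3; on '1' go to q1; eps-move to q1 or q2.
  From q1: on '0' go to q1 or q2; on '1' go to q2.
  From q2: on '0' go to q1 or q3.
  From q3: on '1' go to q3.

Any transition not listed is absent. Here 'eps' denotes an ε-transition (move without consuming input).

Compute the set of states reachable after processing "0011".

{q2, q3}

Start: ε-closure({q0}) = {q0, q1, q2}.
Read '0': q0→{q0, q1, q3}, q1→{q1, q2}, q2→{q1, q3}; now {q0, q1, q2, q3}.
Read '0': q0→{q0, q1, q3}, q1→{q1, q2}, q2→{q1, q3}, q3→∅; now {q0, q1, q2, q3}.
Read '1': q0→{q1}, q1→{q2}, q2→∅, q3→{q3}; now {q1, q2, q3}.
Read '1': q1→{q2}, q2→∅, q3→{q3}; now {q2, q3}.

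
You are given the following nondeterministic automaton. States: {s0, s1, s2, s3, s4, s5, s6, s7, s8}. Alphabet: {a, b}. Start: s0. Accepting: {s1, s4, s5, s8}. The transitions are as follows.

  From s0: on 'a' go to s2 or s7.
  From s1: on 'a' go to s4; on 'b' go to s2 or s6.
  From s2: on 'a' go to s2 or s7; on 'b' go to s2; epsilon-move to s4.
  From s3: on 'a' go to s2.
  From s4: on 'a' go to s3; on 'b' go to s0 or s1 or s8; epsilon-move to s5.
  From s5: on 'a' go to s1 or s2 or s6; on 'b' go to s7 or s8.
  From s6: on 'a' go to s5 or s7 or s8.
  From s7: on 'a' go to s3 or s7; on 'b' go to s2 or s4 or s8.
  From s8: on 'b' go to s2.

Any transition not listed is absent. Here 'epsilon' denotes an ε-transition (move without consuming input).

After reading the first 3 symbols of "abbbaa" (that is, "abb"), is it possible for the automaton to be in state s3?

Start in {s0}.
Read 'a': {s0} → {s2, s4, s5, s7}.
Read 'b': {s2, s4, s5, s7} → {s0, s1, s2, s4, s5, s7, s8}.
Read 'b': {s0, s1, s2, s4, s5, s7, s8} → {s0, s1, s2, s4, s5, s6, s7, s8}.
State s3 is not in {s0, s1, s2, s4, s5, s6, s7, s8}.

No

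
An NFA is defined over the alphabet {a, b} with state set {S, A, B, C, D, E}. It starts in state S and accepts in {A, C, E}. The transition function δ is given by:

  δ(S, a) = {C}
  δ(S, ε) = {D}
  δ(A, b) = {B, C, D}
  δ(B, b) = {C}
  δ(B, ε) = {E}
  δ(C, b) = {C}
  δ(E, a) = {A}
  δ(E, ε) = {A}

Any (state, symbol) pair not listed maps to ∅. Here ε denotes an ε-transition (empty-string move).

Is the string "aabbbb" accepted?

No

Start: ε-closure({S}) = {S, D}.
Read 'a': {S, D} → {C}.
Read 'a': {C} → ∅.
The set is empty and remains empty for the remaining 4 symbols.
The final set ∅ contains no accepting state.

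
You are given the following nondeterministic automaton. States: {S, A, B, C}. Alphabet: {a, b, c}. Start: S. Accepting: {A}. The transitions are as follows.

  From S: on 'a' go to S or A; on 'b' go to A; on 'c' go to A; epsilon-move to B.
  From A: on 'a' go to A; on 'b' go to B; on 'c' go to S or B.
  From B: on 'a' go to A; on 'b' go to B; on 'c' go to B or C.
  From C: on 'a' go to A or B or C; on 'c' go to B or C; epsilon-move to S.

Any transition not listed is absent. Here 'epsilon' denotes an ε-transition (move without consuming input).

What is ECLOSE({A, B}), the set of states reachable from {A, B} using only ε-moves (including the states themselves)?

{A, B}

Begin with {A, B}.
No ε-moves leave this set, so the closure equals the set itself.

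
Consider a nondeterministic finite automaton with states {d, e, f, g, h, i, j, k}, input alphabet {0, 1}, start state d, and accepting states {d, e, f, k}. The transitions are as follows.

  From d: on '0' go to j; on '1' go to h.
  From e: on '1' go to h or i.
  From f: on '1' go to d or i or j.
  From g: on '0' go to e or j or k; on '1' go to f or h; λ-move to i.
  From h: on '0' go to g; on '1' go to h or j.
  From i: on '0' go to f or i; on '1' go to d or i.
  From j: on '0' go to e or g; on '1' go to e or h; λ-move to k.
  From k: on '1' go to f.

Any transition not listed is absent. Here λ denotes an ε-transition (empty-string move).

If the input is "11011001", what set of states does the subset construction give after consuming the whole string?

Start in {d}.
Read '1': d→{h}; now {h}.
Read '1': h→{h, j}; union {h, j}; ε-closure = {h, j, k}.
Read '0': h→{g}, j→{e, g}, k→∅; union {e, g}; ε-closure = {e, g, i}.
Read '1': e→{h, i}, g→{f, h}, i→{d, i}; now {d, f, h, i}.
Read '1': d→{h}, f→{d, i, j}, h→{h, j}, i→{d, i}; union {d, h, i, j}; ε-closure = {d, h, i, j, k}.
Read '0': d→{j}, h→{g}, i→{f, i}, j→{e, g}, k→∅; union {e, f, g, i, j}; ε-closure = {e, f, g, i, j, k}.
Read '0': e→∅, f→∅, g→{e, j, k}, i→{f, i}, j→{e, g}, k→∅; now {e, f, g, i, j, k}.
Read '1': e→{h, i}, f→{d, i, j}, g→{f, h}, i→{d, i}, j→{e, h}, k→{f}; union {d, e, f, h, i, j}; ε-closure = {d, e, f, h, i, j, k}.

{d, e, f, h, i, j, k}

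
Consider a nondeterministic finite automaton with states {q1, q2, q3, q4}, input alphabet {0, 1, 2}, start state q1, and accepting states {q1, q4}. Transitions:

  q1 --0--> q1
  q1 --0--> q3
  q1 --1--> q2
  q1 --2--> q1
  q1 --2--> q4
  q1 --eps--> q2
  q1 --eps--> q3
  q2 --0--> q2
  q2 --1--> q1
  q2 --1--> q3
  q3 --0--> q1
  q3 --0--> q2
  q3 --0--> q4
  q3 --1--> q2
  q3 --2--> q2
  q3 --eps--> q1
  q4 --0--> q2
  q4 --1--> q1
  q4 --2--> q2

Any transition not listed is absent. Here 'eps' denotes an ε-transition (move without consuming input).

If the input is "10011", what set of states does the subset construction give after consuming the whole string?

Start: ε-closure({q1}) = {q1, q2, q3}.
Read '1': {q1, q2, q3} → {q1, q2, q3}.
Read '0': {q1, q2, q3} → {q1, q2, q3, q4}.
Read '0': {q1, q2, q3, q4} → {q1, q2, q3, q4}.
Read '1': {q1, q2, q3, q4} → {q1, q2, q3}.
Read '1': {q1, q2, q3} → {q1, q2, q3}.

{q1, q2, q3}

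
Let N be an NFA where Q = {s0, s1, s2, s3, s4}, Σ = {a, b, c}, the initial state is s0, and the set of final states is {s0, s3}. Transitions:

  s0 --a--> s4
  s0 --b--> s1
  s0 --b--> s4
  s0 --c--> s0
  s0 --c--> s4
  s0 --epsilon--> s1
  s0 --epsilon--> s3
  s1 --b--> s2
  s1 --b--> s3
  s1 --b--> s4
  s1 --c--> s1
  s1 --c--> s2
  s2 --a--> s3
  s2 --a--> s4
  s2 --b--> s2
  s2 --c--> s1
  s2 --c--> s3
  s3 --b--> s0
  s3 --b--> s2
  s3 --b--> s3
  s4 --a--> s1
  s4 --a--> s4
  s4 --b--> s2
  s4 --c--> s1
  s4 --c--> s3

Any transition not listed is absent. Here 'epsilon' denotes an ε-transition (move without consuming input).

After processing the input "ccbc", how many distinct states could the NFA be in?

5

Start: ε-closure({s0}) = {s0, s1, s3}.
Read 'c': s0→{s0, s4}, s1→{s1, s2}, s3→∅; union {s0, s1, s2, s4}; ε-closure = {s0, s1, s2, s3, s4}.
Read 'c': s0→{s0, s4}, s1→{s1, s2}, s2→{s1, s3}, s3→∅, s4→{s1, s3}; now {s0, s1, s2, s3, s4}.
Read 'b': s0→{s1, s4}, s1→{s2, s3, s4}, s2→{s2}, s3→{s0, s2, s3}, s4→{s2}; now {s0, s1, s2, s3, s4}.
Read 'c': s0→{s0, s4}, s1→{s1, s2}, s2→{s1, s3}, s3→∅, s4→{s1, s3}; now {s0, s1, s2, s3, s4}.
That set has 5 states.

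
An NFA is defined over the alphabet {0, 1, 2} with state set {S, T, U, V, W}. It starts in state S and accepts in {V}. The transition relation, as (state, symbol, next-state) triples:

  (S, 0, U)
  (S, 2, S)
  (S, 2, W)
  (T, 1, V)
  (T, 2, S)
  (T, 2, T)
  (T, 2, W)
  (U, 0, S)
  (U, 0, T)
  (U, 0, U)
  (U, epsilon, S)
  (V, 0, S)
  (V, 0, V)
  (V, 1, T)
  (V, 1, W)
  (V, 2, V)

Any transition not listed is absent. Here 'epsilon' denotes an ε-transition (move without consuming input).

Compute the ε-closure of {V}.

{V}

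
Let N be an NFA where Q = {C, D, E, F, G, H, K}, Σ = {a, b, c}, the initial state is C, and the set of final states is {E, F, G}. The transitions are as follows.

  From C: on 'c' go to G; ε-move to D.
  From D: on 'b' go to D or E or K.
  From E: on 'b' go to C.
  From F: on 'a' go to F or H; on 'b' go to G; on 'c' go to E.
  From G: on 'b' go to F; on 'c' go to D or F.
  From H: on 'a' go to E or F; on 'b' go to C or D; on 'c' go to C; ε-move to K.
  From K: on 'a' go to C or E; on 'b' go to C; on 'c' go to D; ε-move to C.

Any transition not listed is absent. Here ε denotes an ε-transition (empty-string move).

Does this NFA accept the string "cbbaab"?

No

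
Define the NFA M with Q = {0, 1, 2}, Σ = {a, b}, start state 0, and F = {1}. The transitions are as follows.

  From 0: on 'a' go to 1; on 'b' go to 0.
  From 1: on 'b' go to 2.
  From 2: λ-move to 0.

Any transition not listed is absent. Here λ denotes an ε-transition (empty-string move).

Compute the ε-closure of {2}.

{0, 2}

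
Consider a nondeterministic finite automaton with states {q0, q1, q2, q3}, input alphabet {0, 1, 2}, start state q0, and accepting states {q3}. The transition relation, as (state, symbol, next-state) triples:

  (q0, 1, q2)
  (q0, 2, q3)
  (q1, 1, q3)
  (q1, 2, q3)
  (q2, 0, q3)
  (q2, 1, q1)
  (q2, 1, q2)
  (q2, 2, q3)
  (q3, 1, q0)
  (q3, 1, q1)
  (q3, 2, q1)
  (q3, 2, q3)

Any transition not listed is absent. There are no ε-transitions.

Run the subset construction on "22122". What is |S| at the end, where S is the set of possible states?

Start in {q0}.
Read '2': {q0} → {q3}.
Read '2': {q3} → {q1, q3}.
Read '1': {q1, q3} → {q0, q1, q3}.
Read '2': {q0, q1, q3} → {q1, q3}.
Read '2': {q1, q3} → {q1, q3}.
That set has 2 states.

2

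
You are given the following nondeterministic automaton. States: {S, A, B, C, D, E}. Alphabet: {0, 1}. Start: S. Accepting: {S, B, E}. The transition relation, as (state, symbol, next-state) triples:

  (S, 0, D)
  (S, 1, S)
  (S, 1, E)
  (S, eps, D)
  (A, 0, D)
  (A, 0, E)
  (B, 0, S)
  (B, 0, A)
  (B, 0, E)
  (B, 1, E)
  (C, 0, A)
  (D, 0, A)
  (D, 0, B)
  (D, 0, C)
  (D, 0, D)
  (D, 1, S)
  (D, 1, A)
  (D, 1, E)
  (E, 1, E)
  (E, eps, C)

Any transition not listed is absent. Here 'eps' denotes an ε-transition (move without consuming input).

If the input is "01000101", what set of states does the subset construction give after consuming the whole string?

{S, A, C, D, E}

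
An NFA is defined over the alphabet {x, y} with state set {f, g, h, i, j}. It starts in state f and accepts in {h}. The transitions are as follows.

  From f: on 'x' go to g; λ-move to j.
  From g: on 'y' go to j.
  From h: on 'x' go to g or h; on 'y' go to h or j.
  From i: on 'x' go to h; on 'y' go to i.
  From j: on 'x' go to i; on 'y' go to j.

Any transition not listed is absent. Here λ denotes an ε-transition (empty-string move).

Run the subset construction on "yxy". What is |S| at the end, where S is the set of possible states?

Start: ε-closure({f}) = {f, j}.
Read 'y': f→∅, j→{j}; now {j}.
Read 'x': j→{i}; now {i}.
Read 'y': i→{i}; now {i}.
That set has 1 state.

1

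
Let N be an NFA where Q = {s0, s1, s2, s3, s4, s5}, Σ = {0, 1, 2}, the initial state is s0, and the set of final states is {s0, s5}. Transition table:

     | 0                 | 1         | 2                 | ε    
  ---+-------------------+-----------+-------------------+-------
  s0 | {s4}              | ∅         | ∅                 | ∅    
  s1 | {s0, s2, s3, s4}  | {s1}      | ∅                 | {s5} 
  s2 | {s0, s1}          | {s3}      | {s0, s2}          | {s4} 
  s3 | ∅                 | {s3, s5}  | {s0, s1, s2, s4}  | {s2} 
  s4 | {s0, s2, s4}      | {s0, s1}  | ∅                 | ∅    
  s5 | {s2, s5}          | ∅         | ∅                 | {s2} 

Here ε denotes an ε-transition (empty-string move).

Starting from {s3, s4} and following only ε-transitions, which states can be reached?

{s2, s3, s4}

Begin with {s3, s4}.
ε-move s3 → s2; add s2.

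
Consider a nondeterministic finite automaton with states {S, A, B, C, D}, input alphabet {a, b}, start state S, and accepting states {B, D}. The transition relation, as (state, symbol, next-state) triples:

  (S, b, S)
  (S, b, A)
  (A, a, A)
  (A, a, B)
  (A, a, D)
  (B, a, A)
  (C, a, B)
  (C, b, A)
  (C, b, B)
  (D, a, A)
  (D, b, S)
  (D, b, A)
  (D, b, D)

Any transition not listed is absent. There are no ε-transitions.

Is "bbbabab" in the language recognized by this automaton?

Start in {S}.
Read 'b': S→{S, A}; now {S, A}.
Read 'b': S→{S, A}, A→∅; now {S, A}.
Read 'b': S→{S, A}, A→∅; now {S, A}.
Read 'a': S→∅, A→{A, B, D}; now {A, B, D}.
Read 'b': A→∅, B→∅, D→{S, A, D}; now {S, A, D}.
Read 'a': S→∅, A→{A, B, D}, D→{A}; now {A, B, D}.
Read 'b': A→∅, B→∅, D→{S, A, D}; now {S, A, D}.
The final set {S, A, D} contains the accepting state D.

Yes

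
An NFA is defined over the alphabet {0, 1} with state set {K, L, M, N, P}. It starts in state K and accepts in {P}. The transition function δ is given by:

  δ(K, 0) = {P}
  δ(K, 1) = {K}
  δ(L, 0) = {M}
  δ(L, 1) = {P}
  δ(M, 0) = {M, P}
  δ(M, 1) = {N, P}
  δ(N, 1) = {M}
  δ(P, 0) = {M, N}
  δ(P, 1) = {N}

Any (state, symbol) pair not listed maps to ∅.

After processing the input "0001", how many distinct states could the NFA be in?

2

Start in {K}.
Read '0': K→{P}; now {P}.
Read '0': P→{M, N}; now {M, N}.
Read '0': M→{M, P}, N→∅; now {M, P}.
Read '1': M→{N, P}, P→{N}; now {N, P}.
That set has 2 states.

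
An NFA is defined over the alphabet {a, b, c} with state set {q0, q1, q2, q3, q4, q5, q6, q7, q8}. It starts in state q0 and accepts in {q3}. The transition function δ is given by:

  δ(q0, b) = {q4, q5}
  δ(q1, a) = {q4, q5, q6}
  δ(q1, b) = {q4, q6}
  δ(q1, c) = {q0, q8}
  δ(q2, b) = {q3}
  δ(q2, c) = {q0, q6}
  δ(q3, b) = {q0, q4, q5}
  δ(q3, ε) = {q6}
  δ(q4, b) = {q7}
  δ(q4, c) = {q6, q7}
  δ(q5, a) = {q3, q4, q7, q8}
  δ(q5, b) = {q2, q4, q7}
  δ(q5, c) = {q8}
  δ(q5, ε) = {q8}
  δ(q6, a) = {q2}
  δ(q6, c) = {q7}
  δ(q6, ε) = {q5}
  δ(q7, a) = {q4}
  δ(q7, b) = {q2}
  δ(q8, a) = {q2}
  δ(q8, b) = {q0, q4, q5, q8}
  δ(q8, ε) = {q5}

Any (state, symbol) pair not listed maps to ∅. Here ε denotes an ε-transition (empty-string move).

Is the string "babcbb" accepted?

Start in {q0}.
Read 'b': {q0} → {q4, q5, q8}.
Read 'a': {q4, q5, q8} → {q2, q3, q4, q5, q6, q7, q8}.
Read 'b': {q2, q3, q4, q5, q6, q7, q8} → {q0, q2, q3, q4, q5, q6, q7, q8}.
Read 'c': {q0, q2, q3, q4, q5, q6, q7, q8} → {q0, q5, q6, q7, q8}.
Read 'b': {q0, q5, q6, q7, q8} → {q0, q2, q4, q5, q7, q8}.
Read 'b': {q0, q2, q4, q5, q7, q8} → {q0, q2, q3, q4, q5, q6, q7, q8}.
The final set {q0, q2, q3, q4, q5, q6, q7, q8} contains the accepting state q3.

Yes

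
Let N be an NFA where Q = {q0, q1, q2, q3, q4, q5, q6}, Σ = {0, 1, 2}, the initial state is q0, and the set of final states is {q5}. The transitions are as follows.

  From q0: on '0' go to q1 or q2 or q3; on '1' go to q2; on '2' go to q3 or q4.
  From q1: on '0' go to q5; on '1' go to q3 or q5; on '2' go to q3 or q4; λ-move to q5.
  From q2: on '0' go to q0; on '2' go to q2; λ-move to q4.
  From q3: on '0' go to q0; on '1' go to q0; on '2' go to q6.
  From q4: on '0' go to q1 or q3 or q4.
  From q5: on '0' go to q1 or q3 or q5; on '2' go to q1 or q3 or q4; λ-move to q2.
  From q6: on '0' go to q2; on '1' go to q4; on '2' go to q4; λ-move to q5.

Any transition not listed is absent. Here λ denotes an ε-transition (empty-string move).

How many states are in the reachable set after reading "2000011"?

Start in {q0}.
Read '2': {q0} → {q3, q4}.
Read '0': {q3, q4} → {q0, q1, q2, q3, q4, q5}.
Read '0': {q0, q1, q2, q3, q4, q5} → {q0, q1, q2, q3, q4, q5}.
Read '0': {q0, q1, q2, q3, q4, q5} → {q0, q1, q2, q3, q4, q5}.
Read '0': {q0, q1, q2, q3, q4, q5} → {q0, q1, q2, q3, q4, q5}.
Read '1': {q0, q1, q2, q3, q4, q5} → {q0, q2, q3, q4, q5}.
Read '1': {q0, q2, q3, q4, q5} → {q0, q2, q4}.
That set has 3 states.

3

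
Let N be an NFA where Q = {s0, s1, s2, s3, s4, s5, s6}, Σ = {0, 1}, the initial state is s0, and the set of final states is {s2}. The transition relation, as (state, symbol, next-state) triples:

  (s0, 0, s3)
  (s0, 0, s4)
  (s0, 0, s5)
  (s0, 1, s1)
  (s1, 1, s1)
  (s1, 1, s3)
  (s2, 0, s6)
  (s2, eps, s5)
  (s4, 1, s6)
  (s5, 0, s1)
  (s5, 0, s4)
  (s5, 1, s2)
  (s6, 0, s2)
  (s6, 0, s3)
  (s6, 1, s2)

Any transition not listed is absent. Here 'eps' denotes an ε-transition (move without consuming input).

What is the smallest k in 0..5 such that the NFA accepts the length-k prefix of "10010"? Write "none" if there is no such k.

Start in {s0}.
Read '1': {s0} → {s1}.
Read '0': {s1} → ∅.
The set is empty and remains empty for the remaining 3 symbols.
No reachable set along the way intersects F.

none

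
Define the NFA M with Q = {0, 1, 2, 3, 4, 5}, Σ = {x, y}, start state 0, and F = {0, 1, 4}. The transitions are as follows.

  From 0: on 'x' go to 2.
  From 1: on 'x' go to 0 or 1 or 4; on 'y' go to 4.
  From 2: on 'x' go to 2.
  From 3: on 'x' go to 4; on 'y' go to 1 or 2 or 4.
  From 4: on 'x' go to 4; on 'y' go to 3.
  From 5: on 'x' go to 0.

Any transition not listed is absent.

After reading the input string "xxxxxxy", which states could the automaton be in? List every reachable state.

∅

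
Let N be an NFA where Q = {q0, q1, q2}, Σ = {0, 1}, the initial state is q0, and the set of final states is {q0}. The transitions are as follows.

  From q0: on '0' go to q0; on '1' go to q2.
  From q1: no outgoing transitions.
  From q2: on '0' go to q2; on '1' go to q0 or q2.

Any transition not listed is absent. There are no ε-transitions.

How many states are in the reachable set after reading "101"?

Start in {q0}.
Read '1': q0→{q2}; now {q2}.
Read '0': q2→{q2}; now {q2}.
Read '1': q2→{q0, q2}; now {q0, q2}.
That set has 2 states.

2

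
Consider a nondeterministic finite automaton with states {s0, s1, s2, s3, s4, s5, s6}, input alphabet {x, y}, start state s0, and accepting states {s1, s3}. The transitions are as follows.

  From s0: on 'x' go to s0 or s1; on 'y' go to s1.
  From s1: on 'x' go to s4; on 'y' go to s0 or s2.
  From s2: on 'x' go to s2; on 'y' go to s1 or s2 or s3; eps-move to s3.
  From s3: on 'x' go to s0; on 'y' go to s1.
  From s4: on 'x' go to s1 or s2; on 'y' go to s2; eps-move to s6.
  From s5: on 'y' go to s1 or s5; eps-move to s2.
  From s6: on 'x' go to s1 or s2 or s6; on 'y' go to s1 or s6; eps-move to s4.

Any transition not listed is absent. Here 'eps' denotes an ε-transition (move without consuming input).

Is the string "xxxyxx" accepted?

Start in {s0}.
Read 'x': {s0} → {s0, s1}.
Read 'x': {s0, s1} → {s0, s1, s4, s6}.
Read 'x': {s0, s1, s4, s6} → {s0, s1, s2, s3, s4, s6}.
Read 'y': {s0, s1, s2, s3, s4, s6} → {s0, s1, s2, s3, s4, s6}.
Read 'x': {s0, s1, s2, s3, s4, s6} → {s0, s1, s2, s3, s4, s6}.
Read 'x': {s0, s1, s2, s3, s4, s6} → {s0, s1, s2, s3, s4, s6}.
The final set {s0, s1, s2, s3, s4, s6} contains the accepting states s1, s3.

Yes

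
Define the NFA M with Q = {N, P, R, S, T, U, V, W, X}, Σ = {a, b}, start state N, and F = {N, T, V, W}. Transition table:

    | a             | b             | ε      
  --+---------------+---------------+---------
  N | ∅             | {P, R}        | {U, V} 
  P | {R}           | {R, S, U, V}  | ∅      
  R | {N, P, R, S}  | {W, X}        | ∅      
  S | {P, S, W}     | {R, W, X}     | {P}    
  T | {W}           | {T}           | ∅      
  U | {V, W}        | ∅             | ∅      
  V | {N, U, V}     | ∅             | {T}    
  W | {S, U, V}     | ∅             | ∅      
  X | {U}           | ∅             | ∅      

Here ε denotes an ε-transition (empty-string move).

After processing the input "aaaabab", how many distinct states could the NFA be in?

Start: ε-closure({N}) = {N, T, U, V}.
Read 'a': N→∅, T→{W}, U→{V, W}, V→{N, U, V}; union {N, U, V, W}; ε-closure = {N, T, U, V, W}.
Read 'a': N→∅, T→{W}, U→{V, W}, V→{N, U, V}, W→{S, U, V}; union {N, S, U, V, W}; ε-closure = {N, P, S, T, U, V, W}.
Read 'a': N→∅, P→{R}, S→{P, S, W}, T→{W}, U→{V, W}, V→{N, U, V}, W→{S, U, V}; union {N, P, R, S, U, V, W}; ε-closure = {N, P, R, S, T, U, V, W}.
Read 'a': N→∅, P→{R}, R→{N, P, R, S}, S→{P, S, W}, T→{W}, U→{V, W}, V→{N, U, V}, W→{S, U, V}; union {N, P, R, S, U, V, W}; ε-closure = {N, P, R, S, T, U, V, W}.
Read 'b': N→{P, R}, P→{R, S, U, V}, R→{W, X}, S→{R, W, X}, T→{T}, U→∅, V→∅, W→∅; now {P, R, S, T, U, V, W, X}.
Read 'a': P→{R}, R→{N, P, R, S}, S→{P, S, W}, T→{W}, U→{V, W}, V→{N, U, V}, W→{S, U, V}, X→{U}; union {N, P, R, S, U, V, W}; ε-closure = {N, P, R, S, T, U, V, W}.
Read 'b': N→{P, R}, P→{R, S, U, V}, R→{W, X}, S→{R, W, X}, T→{T}, U→∅, V→∅, W→∅; now {P, R, S, T, U, V, W, X}.
That set has 8 states.

8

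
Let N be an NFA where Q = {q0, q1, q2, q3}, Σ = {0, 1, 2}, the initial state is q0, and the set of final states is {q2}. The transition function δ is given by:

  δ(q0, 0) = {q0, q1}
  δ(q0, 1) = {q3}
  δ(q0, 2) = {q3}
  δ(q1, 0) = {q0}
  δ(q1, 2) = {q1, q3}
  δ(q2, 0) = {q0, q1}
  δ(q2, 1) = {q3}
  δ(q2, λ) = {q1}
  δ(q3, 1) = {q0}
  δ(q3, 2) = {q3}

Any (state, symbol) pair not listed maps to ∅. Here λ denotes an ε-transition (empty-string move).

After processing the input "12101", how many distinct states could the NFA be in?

Start in {q0}.
Read '1': {q0} → {q3}.
Read '2': {q3} → {q3}.
Read '1': {q3} → {q0}.
Read '0': {q0} → {q0, q1}.
Read '1': {q0, q1} → {q3}.
That set has 1 state.

1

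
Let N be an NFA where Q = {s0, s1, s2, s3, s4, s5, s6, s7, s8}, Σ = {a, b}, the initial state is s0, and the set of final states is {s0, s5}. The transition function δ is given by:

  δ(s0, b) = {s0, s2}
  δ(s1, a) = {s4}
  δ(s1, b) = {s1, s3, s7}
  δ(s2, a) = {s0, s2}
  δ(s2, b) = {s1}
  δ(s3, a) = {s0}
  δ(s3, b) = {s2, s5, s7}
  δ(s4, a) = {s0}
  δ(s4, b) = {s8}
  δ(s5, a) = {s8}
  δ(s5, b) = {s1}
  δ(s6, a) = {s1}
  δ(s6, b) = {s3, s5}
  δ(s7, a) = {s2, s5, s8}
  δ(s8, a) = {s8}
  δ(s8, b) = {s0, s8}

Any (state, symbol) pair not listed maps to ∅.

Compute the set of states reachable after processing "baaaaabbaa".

{s0, s2, s8}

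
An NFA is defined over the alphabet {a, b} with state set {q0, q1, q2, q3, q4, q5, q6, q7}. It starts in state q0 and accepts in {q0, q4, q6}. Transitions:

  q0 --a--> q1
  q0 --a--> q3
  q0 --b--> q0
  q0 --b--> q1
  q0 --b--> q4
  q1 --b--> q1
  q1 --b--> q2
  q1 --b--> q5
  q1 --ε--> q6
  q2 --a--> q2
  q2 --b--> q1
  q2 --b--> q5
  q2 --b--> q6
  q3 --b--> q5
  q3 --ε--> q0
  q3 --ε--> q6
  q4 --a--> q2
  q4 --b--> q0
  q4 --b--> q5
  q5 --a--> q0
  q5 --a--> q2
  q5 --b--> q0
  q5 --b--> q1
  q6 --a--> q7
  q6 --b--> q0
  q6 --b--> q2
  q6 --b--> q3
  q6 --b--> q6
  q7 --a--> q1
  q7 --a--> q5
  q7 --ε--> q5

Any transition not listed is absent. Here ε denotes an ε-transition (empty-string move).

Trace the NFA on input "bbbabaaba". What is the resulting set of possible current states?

{q0, q1, q2, q3, q5, q6, q7}

Start in {q0}.
Read 'b': q0→{q0, q1, q4}; union {q0, q1, q4}; ε-closure = {q0, q1, q4, q6}.
Read 'b': q0→{q0, q1, q4}, q1→{q1, q2, q5}, q4→{q0, q5}, q6→{q0, q2, q3, q6}; now {q0, q1, q2, q3, q4, q5, q6}.
Read 'b': q0→{q0, q1, q4}, q1→{q1, q2, q5}, q2→{q1, q5, q6}, q3→{q5}, q4→{q0, q5}, q5→{q0, q1}, q6→{q0, q2, q3, q6}; now {q0, q1, q2, q3, q4, q5, q6}.
Read 'a': q0→{q1, q3}, q1→∅, q2→{q2}, q3→∅, q4→{q2}, q5→{q0, q2}, q6→{q7}; union {q0, q1, q2, q3, q7}; ε-closure = {q0, q1, q2, q3, q5, q6, q7}.
Read 'b': q0→{q0, q1, q4}, q1→{q1, q2, q5}, q2→{q1, q5, q6}, q3→{q5}, q5→{q0, q1}, q6→{q0, q2, q3, q6}, q7→∅; now {q0, q1, q2, q3, q4, q5, q6}.
Read 'a': q0→{q1, q3}, q1→∅, q2→{q2}, q3→∅, q4→{q2}, q5→{q0, q2}, q6→{q7}; union {q0, q1, q2, q3, q7}; ε-closure = {q0, q1, q2, q3, q5, q6, q7}.
Read 'a': q0→{q1, q3}, q1→∅, q2→{q2}, q3→∅, q5→{q0, q2}, q6→{q7}, q7→{q1, q5}; union {q0, q1, q2, q3, q5, q7}; ε-closure = {q0, q1, q2, q3, q5, q6, q7}.
Read 'b': q0→{q0, q1, q4}, q1→{q1, q2, q5}, q2→{q1, q5, q6}, q3→{q5}, q5→{q0, q1}, q6→{q0, q2, q3, q6}, q7→∅; now {q0, q1, q2, q3, q4, q5, q6}.
Read 'a': q0→{q1, q3}, q1→∅, q2→{q2}, q3→∅, q4→{q2}, q5→{q0, q2}, q6→{q7}; union {q0, q1, q2, q3, q7}; ε-closure = {q0, q1, q2, q3, q5, q6, q7}.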